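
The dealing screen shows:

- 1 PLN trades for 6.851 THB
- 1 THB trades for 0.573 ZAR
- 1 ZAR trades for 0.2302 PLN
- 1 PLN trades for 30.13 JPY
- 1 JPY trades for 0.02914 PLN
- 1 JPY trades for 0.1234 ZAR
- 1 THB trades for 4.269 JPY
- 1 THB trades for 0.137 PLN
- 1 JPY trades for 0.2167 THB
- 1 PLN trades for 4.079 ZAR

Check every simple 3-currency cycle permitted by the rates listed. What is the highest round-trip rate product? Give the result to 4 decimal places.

0.9037

THB→ZAR→PLN→THB: 0.573 × 0.2302 × 6.851 = 0.90368
THB→PLN→JPY→THB: 0.137 × 30.13 × 0.2167 = 0.89450
PLN→JPY→ZAR→PLN: 30.13 × 0.1234 × 0.2302 = 0.85589
THB→JPY→PLN→THB: 4.269 × 0.02914 × 6.851 = 0.85226
Maximum is THB→ZAR→PLN→THB at 0.9037; no arbitrage — every cycle loses value.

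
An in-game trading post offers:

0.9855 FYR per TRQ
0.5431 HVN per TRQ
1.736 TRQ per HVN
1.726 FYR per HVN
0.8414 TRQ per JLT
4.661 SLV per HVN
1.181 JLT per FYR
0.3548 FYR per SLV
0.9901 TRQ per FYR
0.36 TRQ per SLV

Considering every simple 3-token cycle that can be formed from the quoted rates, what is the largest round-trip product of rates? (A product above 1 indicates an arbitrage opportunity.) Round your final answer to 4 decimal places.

0.9793

FYR→JLT→TRQ→FYR: 1.181 × 0.8414 × 0.9855 = 0.97928
FYR→TRQ→HVN→FYR: 0.9901 × 0.5431 × 1.726 = 0.92811
HVN→SLV→TRQ→HVN: 4.661 × 0.36 × 0.5431 = 0.91130
Maximum is FYR→JLT→TRQ→FYR at 0.9793; no arbitrage — every cycle loses value.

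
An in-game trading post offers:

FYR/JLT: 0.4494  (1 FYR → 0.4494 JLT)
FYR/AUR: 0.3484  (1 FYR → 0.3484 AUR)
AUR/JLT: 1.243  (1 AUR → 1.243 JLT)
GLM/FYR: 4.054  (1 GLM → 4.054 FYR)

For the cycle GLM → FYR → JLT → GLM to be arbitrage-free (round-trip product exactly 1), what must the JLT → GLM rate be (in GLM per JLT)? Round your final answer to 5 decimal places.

Known legs of the cycle: 4.054 × 0.4494 = 1.8218676
For no arbitrage the full-cycle product must be 1, so the missing rate is 1 / 1.8218676 ≈ 0.5488873.

0.54889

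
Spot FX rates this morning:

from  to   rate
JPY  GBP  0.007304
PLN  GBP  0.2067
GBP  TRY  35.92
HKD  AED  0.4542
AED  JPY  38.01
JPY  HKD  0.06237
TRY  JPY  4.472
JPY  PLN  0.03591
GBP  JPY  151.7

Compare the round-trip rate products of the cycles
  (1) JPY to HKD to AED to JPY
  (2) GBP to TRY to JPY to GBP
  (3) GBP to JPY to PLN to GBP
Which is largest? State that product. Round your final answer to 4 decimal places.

(1) 0.06237 × 0.4542 × 38.01 = 1.07676
(2) 35.92 × 4.472 × 0.007304 = 1.17327
(3) 151.7 × 0.03591 × 0.2067 = 1.12601
Highest is cycle (2) at 1.1733 (>1, arbitrage).

1.1733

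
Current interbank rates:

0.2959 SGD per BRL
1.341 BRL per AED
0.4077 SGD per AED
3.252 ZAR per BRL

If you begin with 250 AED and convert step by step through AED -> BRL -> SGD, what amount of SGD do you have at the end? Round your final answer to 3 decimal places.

99.200

250 AED × 1.341 = 335.25 BRL
335.25 BRL × 0.2959 = 99.200475 SGD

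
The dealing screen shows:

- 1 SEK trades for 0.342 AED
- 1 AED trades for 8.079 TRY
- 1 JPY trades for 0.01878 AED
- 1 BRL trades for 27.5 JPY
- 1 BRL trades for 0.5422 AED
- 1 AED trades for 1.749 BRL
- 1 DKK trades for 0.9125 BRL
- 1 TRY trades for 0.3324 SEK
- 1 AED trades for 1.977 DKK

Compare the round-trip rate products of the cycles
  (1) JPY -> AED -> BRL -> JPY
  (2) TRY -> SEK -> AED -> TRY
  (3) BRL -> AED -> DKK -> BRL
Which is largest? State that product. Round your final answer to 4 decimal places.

0.9781

(1) 0.01878 × 1.749 × 27.5 = 0.90327
(2) 0.3324 × 0.342 × 8.079 = 0.91843
(3) 0.5422 × 1.977 × 0.9125 = 0.97814
Highest is cycle (3) at 0.9781 (≤1, no arbitrage).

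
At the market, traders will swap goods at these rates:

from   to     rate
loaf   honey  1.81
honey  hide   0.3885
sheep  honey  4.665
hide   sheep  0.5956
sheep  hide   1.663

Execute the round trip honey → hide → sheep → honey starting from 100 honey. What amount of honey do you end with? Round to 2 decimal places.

107.94

100 honey × 0.3885 = 38.85 hide
38.85 hide × 0.5956 = 23.13906 sheep
23.13906 sheep × 4.665 = 107.9437149 honey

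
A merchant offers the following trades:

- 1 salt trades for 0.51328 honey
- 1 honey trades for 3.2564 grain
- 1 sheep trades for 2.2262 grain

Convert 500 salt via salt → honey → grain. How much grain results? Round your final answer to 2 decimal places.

500 salt × 0.51328 = 256.64 honey
256.64 honey × 3.2564 = 835.722496 grain

835.72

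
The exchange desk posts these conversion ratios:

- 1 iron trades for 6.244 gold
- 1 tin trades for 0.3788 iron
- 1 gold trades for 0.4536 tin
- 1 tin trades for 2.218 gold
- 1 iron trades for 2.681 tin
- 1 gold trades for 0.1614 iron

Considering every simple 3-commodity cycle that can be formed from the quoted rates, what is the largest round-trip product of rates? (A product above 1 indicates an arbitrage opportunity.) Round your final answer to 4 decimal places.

1.0729

gold→tin→iron→gold: 0.4536 × 0.3788 × 6.244 = 1.07287
gold→iron→tin→gold: 0.1614 × 2.681 × 2.218 = 0.95976
Maximum is gold→tin→iron→gold at 1.0729; arbitrage exists.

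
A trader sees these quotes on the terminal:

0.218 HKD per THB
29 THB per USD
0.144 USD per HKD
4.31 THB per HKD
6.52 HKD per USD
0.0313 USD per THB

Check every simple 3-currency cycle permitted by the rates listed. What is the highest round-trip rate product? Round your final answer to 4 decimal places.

THB→HKD→USD→THB: 0.218 × 0.144 × 29 = 0.91037
THB→USD→HKD→THB: 0.0313 × 6.52 × 4.31 = 0.87957
Maximum is THB→HKD→USD→THB at 0.9104; no arbitrage — every cycle loses value.

0.9104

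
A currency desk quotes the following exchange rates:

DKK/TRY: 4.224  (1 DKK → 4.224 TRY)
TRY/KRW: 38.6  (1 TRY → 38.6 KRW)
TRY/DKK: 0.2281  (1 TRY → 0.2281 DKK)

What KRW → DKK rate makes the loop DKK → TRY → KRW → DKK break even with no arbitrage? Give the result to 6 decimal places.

Known legs of the cycle: 4.224 × 38.6 = 163.0464
For no arbitrage the full-cycle product must be 1, so the missing rate is 1 / 163.0464 ≈ 0.00613322.

0.006133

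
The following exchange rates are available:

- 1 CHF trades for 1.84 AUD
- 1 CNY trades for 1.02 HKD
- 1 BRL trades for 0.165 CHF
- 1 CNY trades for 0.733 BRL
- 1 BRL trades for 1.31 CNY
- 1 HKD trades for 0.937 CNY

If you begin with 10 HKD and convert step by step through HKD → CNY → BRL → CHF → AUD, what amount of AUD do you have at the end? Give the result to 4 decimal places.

10 HKD × 0.937 = 9.37 CNY
9.37 CNY × 0.733 = 6.86821 BRL
6.86821 BRL × 0.165 = 1.13325465 CHF
1.13325465 CHF × 1.84 = 2.085188556 AUD

2.0852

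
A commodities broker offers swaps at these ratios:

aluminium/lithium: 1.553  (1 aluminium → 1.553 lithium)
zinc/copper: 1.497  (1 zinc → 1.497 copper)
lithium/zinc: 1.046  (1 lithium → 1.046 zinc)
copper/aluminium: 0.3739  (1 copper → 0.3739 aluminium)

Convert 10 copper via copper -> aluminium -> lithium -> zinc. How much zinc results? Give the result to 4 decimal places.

6.0738

10 copper × 0.3739 = 3.739 aluminium
3.739 aluminium × 1.553 = 5.806667 lithium
5.806667 lithium × 1.046 = 6.073773682 zinc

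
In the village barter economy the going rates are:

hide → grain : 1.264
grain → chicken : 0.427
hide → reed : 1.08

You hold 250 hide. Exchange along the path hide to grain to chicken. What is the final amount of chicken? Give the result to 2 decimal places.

134.93

250 hide × 1.264 = 316 grain
316 grain × 0.427 = 134.932 chicken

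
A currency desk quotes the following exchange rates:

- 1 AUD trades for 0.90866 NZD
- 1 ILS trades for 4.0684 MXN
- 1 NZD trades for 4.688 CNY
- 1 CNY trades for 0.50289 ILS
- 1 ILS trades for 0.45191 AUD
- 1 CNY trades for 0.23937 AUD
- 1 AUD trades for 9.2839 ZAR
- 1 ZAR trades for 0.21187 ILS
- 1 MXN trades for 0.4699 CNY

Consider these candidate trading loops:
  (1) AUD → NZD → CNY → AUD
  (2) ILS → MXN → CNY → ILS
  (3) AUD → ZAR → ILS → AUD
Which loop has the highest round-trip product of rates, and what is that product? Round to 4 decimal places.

1.0197

(1) 0.90866 × 4.688 × 0.23937 = 1.01967
(2) 4.0684 × 0.4699 × 0.50289 = 0.96140
(3) 9.2839 × 0.21187 × 0.45191 = 0.88890
Highest is cycle (1) at 1.0197 (>1, arbitrage).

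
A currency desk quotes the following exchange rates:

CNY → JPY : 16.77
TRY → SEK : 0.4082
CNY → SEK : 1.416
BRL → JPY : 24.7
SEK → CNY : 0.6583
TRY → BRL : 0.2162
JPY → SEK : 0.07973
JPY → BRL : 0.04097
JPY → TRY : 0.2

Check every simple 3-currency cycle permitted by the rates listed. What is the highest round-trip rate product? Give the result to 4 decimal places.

1.0680

BRL→JPY→TRY→BRL: 24.7 × 0.2 × 0.2162 = 1.06803
JPY→SEK→CNY→JPY: 0.07973 × 0.6583 × 16.77 = 0.88019
Maximum is BRL→JPY→TRY→BRL at 1.0680; arbitrage exists.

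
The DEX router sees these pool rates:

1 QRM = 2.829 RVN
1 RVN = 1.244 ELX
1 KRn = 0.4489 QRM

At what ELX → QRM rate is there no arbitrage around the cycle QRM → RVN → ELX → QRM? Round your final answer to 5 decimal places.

Known legs of the cycle: 2.829 × 1.244 = 3.519276
For no arbitrage the full-cycle product must be 1, so the missing rate is 1 / 3.519276 ≈ 0.2841494.

0.28415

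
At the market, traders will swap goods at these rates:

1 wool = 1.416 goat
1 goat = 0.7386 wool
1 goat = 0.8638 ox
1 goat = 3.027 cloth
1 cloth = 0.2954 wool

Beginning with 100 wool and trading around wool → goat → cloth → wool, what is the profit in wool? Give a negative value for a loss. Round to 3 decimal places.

26.615

100 wool × 1.416 = 141.6 goat
141.6 goat × 3.027 = 428.6232 cloth
428.6232 cloth × 0.2954 = 126.61529328 wool
Net change: 126.61529328 − 100 = 26.61529328 wool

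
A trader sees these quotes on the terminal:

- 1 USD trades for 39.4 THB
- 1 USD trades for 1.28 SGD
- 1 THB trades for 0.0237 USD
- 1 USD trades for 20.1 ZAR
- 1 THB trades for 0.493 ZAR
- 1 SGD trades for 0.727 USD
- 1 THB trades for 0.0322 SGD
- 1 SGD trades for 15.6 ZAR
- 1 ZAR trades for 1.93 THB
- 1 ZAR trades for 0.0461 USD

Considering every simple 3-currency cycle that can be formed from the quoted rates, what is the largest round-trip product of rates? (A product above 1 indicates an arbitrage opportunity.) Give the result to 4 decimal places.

THB→SGD→ZAR→THB: 0.0322 × 15.6 × 1.93 = 0.96948
THB→SGD→USD→THB: 0.0322 × 0.727 × 39.4 = 0.92233
ZAR→USD→SGD→ZAR: 0.0461 × 1.28 × 15.6 = 0.92052
THB→USD→ZAR→THB: 0.0237 × 20.1 × 1.93 = 0.91939
THB→ZAR→USD→THB: 0.493 × 0.0461 × 39.4 = 0.89546
Maximum is THB→SGD→ZAR→THB at 0.9695; no arbitrage — every cycle loses value.

0.9695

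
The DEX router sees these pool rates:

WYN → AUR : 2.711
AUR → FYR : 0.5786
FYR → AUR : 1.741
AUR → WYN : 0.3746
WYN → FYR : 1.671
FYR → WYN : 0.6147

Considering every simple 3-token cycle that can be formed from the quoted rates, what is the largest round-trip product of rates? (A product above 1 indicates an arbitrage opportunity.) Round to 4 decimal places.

1.0898

WYN→FYR→AUR→WYN: 1.671 × 1.741 × 0.3746 = 1.08979
WYN→AUR→FYR→WYN: 2.711 × 0.5786 × 0.6147 = 0.96421
Maximum is WYN→FYR→AUR→WYN at 1.0898; arbitrage exists.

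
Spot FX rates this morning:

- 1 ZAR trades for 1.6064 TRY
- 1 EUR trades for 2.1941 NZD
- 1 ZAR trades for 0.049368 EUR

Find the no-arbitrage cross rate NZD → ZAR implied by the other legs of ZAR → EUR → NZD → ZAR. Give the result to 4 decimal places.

Known legs of the cycle: 0.049368 × 2.1941 = 0.1083183288
For no arbitrage the full-cycle product must be 1, so the missing rate is 1 / 0.1083183288 ≈ 9.232048.

9.2320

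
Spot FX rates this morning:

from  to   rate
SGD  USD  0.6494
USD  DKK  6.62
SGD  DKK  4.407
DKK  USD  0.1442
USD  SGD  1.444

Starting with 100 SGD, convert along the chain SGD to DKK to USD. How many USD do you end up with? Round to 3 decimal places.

100 SGD × 4.407 = 440.7 DKK
440.7 DKK × 0.1442 = 63.54894 USD

63.549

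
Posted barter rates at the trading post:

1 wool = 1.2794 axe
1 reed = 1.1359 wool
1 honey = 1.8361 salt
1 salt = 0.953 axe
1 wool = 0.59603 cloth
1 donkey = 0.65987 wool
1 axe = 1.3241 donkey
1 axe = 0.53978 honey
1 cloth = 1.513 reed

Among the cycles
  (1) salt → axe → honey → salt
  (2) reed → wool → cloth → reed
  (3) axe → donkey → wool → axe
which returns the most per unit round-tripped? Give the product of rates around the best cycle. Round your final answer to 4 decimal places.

1.1179

(1) 0.953 × 0.53978 × 1.8361 = 0.94451
(2) 1.1359 × 0.59603 × 1.513 = 1.02435
(3) 1.3241 × 0.65987 × 1.2794 = 1.11786
Highest is cycle (3) at 1.1179 (>1, arbitrage).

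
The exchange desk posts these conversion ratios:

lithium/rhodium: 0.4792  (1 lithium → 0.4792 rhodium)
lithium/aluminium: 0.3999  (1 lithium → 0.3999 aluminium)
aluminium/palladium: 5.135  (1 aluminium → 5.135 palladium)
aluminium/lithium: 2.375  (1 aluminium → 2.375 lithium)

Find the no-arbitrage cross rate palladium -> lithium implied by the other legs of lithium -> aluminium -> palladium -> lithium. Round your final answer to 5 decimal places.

0.48698

Known legs of the cycle: 0.3999 × 5.135 = 2.0534865
For no arbitrage the full-cycle product must be 1, so the missing rate is 1 / 2.0534865 ≈ 0.4869767.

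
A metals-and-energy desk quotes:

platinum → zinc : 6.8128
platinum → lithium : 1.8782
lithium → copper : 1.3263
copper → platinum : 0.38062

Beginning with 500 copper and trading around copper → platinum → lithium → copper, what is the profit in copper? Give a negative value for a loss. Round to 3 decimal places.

-25.927

500 copper × 0.38062 = 190.31 platinum
190.31 platinum × 1.8782 = 357.440242 lithium
357.440242 lithium × 1.3263 = 474.0729929646 copper
Net change: 474.0729929646 − 500 = -25.9270070354 copper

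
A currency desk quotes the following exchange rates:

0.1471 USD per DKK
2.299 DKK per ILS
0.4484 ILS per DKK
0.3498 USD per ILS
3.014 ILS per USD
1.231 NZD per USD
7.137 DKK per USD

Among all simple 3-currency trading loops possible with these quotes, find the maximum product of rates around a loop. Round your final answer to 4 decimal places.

USD→DKK→ILS→USD: 7.137 × 0.4484 × 0.3498 = 1.11944
USD→ILS→DKK→USD: 3.014 × 2.299 × 0.1471 = 1.01928
Maximum is USD→DKK→ILS→USD at 1.1194; arbitrage exists.

1.1194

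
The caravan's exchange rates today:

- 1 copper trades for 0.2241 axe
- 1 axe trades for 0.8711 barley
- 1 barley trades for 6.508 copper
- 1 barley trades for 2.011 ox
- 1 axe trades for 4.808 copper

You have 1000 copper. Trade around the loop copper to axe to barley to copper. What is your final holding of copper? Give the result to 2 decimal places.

1000 copper × 0.2241 = 224.1 axe
224.1 axe × 0.8711 = 195.21351 barley
195.21351 barley × 6.508 = 1270.44952308 copper

1270.45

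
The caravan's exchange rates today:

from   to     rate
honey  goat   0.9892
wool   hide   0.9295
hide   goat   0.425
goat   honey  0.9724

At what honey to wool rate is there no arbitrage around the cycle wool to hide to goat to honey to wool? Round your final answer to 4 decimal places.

Known legs of the cycle: 0.9295 × 0.425 × 0.9724 = 0.384134465
For no arbitrage the full-cycle product must be 1, so the missing rate is 1 / 0.384134465 ≈ 2.603255.

2.6033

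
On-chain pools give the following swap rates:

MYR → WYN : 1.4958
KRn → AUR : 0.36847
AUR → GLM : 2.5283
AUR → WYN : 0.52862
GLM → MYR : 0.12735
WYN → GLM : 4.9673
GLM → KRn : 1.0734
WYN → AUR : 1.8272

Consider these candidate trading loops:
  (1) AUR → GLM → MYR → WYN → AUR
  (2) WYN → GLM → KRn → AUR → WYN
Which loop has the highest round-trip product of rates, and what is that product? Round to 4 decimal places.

(1) 2.5283 × 0.12735 × 1.4958 × 1.8272 = 0.88001
(2) 4.9673 × 1.0734 × 0.36847 × 0.52862 = 1.03855
Highest is cycle (2) at 1.0386 (>1, arbitrage).

1.0386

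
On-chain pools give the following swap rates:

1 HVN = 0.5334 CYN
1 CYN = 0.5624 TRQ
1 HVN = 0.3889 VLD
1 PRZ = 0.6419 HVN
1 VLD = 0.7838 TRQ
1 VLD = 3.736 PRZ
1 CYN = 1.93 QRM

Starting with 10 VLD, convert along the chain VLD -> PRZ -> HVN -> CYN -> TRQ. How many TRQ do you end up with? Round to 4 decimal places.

10 VLD × 3.736 = 37.36 PRZ
37.36 PRZ × 0.6419 = 23.981384 HVN
23.981384 HVN × 0.5334 = 12.7916702256 CYN
12.7916702256 CYN × 0.5624 = 7.19403533487744 TRQ

7.1940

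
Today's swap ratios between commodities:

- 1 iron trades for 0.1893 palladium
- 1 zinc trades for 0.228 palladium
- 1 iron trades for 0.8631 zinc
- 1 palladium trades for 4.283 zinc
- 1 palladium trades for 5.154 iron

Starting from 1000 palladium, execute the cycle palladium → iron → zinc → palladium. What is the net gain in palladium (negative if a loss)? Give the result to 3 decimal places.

1000 palladium × 5.154 = 5154 iron
5154 iron × 0.8631 = 4448.4174 zinc
4448.4174 zinc × 0.228 = 1014.2391672 palladium
Net change: 1014.2391672 − 1000 = 14.2391672 palladium

14.239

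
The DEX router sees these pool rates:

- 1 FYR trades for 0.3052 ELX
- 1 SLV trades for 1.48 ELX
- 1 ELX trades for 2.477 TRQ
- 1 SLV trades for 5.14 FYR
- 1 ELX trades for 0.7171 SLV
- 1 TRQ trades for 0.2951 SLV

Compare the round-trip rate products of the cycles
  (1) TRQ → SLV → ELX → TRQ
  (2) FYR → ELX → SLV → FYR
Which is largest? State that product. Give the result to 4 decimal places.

1.1249

(1) 0.2951 × 1.48 × 2.477 = 1.08182
(2) 0.3052 × 0.7171 × 5.14 = 1.12493
Highest is cycle (2) at 1.1249 (>1, arbitrage).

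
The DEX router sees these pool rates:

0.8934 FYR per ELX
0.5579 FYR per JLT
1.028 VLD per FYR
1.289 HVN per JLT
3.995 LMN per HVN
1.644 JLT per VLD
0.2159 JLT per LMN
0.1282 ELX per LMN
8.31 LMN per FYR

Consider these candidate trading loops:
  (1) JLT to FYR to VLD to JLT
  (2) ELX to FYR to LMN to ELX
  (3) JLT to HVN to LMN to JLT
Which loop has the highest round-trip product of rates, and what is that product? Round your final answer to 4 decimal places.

1.1118

(1) 0.5579 × 1.028 × 1.644 = 0.94287
(2) 0.8934 × 8.31 × 0.1282 = 0.95178
(3) 1.289 × 3.995 × 0.2159 = 1.11179
Highest is cycle (3) at 1.1118 (>1, arbitrage).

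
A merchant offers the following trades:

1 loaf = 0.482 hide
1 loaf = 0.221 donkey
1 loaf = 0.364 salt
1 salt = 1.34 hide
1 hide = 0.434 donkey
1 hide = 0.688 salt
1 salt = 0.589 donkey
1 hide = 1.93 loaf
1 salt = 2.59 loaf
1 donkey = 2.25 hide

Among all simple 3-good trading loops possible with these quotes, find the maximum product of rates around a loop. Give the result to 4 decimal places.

0.9597

donkey→hide→loaf→donkey: 2.25 × 1.93 × 0.221 = 0.95969
loaf→salt→hide→loaf: 0.364 × 1.34 × 1.93 = 0.94138
donkey→hide→salt→donkey: 2.25 × 0.688 × 0.589 = 0.91177
loaf→hide→salt→loaf: 0.482 × 0.688 × 2.59 = 0.85889
Maximum is donkey→hide→loaf→donkey at 0.9597; no arbitrage — every cycle loses value.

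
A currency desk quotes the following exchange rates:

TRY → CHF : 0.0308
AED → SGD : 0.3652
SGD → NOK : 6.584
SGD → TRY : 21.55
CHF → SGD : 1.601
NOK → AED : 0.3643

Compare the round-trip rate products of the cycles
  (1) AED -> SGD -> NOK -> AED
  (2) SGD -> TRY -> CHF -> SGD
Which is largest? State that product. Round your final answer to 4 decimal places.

(1) 0.3652 × 6.584 × 0.3643 = 0.87595
(2) 21.55 × 0.0308 × 1.601 = 1.06265
Highest is cycle (2) at 1.0626 (>1, arbitrage).

1.0626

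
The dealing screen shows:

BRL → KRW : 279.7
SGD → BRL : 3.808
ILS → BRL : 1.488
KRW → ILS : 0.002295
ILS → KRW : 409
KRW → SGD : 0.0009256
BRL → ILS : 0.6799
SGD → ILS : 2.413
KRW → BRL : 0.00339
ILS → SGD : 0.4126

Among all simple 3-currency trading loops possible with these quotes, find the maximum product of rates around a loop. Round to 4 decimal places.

SGD→BRL→ILS→SGD: 3.808 × 0.6799 × 0.4126 = 1.06825
SGD→BRL→KRW→SGD: 3.808 × 279.7 × 0.0009256 = 0.98585
BRL→KRW→ILS→BRL: 279.7 × 0.002295 × 1.488 = 0.95516
BRL→ILS→KRW→BRL: 0.6799 × 409 × 0.00339 = 0.94269
SGD→ILS→KRW→SGD: 2.413 × 409 × 0.0009256 = 0.91349
Maximum is SGD→BRL→ILS→SGD at 1.0682; arbitrage exists.

1.0682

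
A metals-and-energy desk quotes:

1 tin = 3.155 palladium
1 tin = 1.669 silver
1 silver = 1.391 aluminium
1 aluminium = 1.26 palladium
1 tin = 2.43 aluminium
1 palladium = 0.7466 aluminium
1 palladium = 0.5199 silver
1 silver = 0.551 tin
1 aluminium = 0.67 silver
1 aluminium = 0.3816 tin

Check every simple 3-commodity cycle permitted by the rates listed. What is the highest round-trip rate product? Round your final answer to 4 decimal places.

0.9112

aluminium→palladium→silver→aluminium: 1.26 × 0.5199 × 1.391 = 0.91121
tin→palladium→silver→tin: 3.155 × 0.5199 × 0.551 = 0.90380
tin→palladium→aluminium→tin: 3.155 × 0.7466 × 0.3816 = 0.89887
tin→aluminium→silver→tin: 2.43 × 0.67 × 0.551 = 0.89708
tin→silver→aluminium→tin: 1.669 × 1.391 × 0.3816 = 0.88591
Maximum is aluminium→palladium→silver→aluminium at 0.9112; no arbitrage — every cycle loses value.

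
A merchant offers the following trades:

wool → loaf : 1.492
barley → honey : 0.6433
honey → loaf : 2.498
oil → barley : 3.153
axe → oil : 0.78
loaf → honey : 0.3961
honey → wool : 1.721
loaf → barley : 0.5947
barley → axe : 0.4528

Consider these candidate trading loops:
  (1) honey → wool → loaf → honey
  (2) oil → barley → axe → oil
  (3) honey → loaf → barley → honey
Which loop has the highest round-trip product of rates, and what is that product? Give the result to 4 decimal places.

(1) 1.721 × 1.492 × 0.3961 = 1.01708
(2) 3.153 × 0.4528 × 0.78 = 1.11359
(3) 2.498 × 0.5947 × 0.6433 = 0.95566
Highest is cycle (2) at 1.1136 (>1, arbitrage).

1.1136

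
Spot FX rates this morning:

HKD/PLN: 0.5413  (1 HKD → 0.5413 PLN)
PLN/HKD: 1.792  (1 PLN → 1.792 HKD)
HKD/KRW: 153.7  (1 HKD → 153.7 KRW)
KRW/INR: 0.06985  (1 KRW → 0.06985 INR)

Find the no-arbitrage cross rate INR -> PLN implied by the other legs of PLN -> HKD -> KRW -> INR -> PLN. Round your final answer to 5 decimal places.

Known legs of the cycle: 1.792 × 153.7 × 0.06985 = 19.23881344
For no arbitrage the full-cycle product must be 1, so the missing rate is 1 / 19.23881344 ≈ 0.0519783.

0.05198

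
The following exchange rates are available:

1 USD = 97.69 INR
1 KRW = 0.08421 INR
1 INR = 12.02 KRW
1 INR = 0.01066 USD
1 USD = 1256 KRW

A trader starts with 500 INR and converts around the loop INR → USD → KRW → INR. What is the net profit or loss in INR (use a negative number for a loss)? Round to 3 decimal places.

63.742

500 INR × 0.01066 = 5.33 USD
5.33 USD × 1256 = 6694.48 KRW
6694.48 KRW × 0.08421 = 563.7421608 INR
Net change: 563.7421608 − 500 = 63.7421608 INR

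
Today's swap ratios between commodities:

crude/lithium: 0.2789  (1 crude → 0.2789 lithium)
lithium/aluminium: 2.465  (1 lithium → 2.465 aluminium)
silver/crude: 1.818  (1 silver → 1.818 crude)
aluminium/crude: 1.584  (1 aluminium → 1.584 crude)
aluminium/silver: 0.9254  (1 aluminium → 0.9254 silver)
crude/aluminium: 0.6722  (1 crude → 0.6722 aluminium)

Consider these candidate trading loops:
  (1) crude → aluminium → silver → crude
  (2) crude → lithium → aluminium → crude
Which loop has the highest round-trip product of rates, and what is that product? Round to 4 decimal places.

1.1309

(1) 0.6722 × 0.9254 × 1.818 = 1.13089
(2) 0.2789 × 2.465 × 1.584 = 1.08898
Highest is cycle (1) at 1.1309 (>1, arbitrage).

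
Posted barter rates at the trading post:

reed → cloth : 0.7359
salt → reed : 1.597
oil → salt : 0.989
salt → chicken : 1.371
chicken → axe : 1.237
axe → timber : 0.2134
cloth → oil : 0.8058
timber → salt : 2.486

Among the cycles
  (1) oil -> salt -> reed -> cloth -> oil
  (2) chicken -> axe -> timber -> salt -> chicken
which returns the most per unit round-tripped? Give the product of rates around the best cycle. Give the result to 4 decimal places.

(1) 0.989 × 1.597 × 0.7359 × 0.8058 = 0.93659
(2) 1.237 × 0.2134 × 2.486 × 1.371 = 0.89971
Highest is cycle (1) at 0.9366 (≤1, no arbitrage).

0.9366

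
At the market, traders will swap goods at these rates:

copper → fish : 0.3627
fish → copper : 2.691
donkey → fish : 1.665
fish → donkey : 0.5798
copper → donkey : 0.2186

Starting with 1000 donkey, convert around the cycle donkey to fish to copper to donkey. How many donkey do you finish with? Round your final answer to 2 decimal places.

979.44

1000 donkey × 1.665 = 1665 fish
1665 fish × 2.691 = 4480.515 copper
4480.515 copper × 0.2186 = 979.440579 donkey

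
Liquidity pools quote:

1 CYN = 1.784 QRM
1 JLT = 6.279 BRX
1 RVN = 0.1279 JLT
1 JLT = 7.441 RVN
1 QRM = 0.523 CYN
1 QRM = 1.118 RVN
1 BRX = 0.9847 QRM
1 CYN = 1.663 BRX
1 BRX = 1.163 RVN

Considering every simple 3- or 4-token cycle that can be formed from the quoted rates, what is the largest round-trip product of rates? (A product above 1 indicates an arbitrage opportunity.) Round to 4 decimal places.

0.9340

RVN→JLT→BRX→RVN: 0.1279 × 6.279 × 1.163 = 0.93399
RVN→JLT→BRX→QRM→RVN: 0.1279 × 6.279 × 0.9847 × 1.118 = 0.88411
CYN→BRX→QRM→CYN: 1.663 × 0.9847 × 0.523 = 0.85644
Maximum is RVN→JLT→BRX→RVN at 0.9340; no arbitrage — every cycle loses value.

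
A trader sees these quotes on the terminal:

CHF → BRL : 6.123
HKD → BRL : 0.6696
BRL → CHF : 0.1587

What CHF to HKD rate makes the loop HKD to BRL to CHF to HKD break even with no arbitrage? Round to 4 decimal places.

9.4104

Known legs of the cycle: 0.6696 × 0.1587 = 0.10626552
For no arbitrage the full-cycle product must be 1, so the missing rate is 1 / 0.10626552 ≈ 9.410390.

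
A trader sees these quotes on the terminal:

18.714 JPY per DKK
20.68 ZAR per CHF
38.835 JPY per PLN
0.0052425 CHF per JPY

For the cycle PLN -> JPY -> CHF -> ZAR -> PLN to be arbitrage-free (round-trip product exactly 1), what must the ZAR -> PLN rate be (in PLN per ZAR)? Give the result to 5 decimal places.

Known legs of the cycle: 38.835 × 0.0052425 × 20.68 = 4.2102926415
For no arbitrage the full-cycle product must be 1, so the missing rate is 1 / 4.2102926415 ≈ 0.2375132.

0.23751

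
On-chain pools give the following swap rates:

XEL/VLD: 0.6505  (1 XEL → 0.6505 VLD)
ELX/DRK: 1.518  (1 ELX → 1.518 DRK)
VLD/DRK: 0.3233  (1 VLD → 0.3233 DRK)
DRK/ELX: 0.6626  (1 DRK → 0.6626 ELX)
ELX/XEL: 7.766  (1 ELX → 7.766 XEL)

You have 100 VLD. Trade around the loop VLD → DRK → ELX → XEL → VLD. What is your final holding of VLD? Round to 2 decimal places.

100 VLD × 0.3233 = 32.33 DRK
32.33 DRK × 0.6626 = 21.421858 ELX
21.421858 ELX × 7.766 = 166.362149228 XEL
166.362149228 XEL × 0.6505 = 108.218578072814 VLD

108.22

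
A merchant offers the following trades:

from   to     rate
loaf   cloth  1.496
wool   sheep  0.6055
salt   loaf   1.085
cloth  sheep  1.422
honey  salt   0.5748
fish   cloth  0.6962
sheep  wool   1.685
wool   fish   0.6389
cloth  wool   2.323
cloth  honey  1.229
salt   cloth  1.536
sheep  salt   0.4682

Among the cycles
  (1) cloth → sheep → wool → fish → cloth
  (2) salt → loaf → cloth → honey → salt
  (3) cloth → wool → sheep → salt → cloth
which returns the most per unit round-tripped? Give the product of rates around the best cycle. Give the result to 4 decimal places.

1.1466

(1) 1.422 × 1.685 × 0.6389 × 0.6962 = 1.06578
(2) 1.085 × 1.496 × 1.229 × 0.5748 = 1.14665
(3) 2.323 × 0.6055 × 0.4682 × 1.536 = 1.01155
Highest is cycle (2) at 1.1466 (>1, arbitrage).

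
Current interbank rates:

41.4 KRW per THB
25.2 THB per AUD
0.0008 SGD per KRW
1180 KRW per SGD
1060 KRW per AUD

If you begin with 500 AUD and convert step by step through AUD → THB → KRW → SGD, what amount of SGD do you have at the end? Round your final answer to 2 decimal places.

417.31

500 AUD × 25.2 = 12600 THB
12600 THB × 41.4 = 521640 KRW
521640 KRW × 0.0008 = 417.312 SGD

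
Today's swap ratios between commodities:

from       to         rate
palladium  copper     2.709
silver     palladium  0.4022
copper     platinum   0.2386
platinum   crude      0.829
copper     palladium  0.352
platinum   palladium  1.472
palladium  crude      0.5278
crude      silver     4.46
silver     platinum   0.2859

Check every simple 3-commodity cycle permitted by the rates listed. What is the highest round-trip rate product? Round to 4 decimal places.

platinum→crude→silver→platinum: 0.829 × 4.46 × 0.2859 = 1.05707
platinum→palladium→copper→platinum: 1.472 × 2.709 × 0.2386 = 0.95145
silver→palladium→crude→silver: 0.4022 × 0.5278 × 4.46 = 0.94677
Maximum is platinum→crude→silver→platinum at 1.0571; arbitrage exists.

1.0571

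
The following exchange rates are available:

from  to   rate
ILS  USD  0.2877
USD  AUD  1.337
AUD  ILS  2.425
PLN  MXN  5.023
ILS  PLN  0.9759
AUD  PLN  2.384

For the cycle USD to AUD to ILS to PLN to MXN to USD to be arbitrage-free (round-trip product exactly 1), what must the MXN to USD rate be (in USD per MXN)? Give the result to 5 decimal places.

0.06292

Known legs of the cycle: 1.337 × 2.425 × 0.9759 × 5.023 = 15.8932108971825
For no arbitrage the full-cycle product must be 1, so the missing rate is 1 / 15.8932108971825 ≈ 0.0629199.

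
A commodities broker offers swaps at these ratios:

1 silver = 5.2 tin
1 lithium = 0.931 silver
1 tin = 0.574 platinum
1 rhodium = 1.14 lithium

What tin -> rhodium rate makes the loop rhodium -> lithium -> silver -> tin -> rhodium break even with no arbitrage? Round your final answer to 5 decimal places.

0.18119

Known legs of the cycle: 1.14 × 0.931 × 5.2 = 5.518968
For no arbitrage the full-cycle product must be 1, so the missing rate is 1 / 5.518968 ≈ 0.1811933.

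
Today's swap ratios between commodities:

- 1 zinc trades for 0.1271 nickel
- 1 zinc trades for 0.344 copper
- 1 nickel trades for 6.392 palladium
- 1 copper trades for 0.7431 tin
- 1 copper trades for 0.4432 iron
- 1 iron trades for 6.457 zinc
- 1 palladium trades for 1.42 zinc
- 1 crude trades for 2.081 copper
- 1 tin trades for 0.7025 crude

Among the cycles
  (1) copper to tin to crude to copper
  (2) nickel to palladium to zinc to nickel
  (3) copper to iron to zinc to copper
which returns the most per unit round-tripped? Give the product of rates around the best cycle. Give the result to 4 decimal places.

(1) 0.7431 × 0.7025 × 2.081 = 1.08634
(2) 6.392 × 1.42 × 0.1271 = 1.15364
(3) 0.4432 × 6.457 × 0.344 = 0.98444
Highest is cycle (2) at 1.1536 (>1, arbitrage).

1.1536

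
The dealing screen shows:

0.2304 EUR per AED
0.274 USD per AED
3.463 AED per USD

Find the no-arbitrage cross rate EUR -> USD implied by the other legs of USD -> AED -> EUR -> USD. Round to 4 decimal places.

Known legs of the cycle: 3.463 × 0.2304 = 0.7978752
For no arbitrage the full-cycle product must be 1, so the missing rate is 1 / 0.7978752 ≈ 1.253329.

1.2533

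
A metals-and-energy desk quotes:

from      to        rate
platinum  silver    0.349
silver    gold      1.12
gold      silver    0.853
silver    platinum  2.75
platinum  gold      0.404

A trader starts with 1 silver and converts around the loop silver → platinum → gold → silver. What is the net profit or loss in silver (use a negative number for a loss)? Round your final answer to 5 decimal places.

-0.05232

1 silver × 2.75 = 2.75 platinum
2.75 platinum × 0.404 = 1.111 gold
1.111 gold × 0.853 = 0.947683 silver
Net change: 0.947683 − 1 = -0.052317 silver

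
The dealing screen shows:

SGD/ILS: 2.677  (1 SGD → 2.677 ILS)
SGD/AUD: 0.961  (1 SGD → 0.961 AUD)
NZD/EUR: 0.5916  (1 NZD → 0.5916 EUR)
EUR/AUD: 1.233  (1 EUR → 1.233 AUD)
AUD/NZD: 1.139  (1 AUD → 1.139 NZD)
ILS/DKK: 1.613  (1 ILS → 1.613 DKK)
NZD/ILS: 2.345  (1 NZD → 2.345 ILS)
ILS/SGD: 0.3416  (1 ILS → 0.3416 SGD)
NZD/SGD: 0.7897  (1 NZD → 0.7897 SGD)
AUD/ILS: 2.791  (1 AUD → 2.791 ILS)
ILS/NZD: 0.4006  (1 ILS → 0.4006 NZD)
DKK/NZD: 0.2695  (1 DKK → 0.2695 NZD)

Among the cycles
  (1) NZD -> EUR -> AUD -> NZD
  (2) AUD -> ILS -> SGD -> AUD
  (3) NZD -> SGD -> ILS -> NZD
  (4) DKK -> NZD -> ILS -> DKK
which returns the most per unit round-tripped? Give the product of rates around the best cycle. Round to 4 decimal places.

1.0194

(1) 0.5916 × 1.233 × 1.139 = 0.83084
(2) 2.791 × 0.3416 × 0.961 = 0.91622
(3) 0.7897 × 2.677 × 0.4006 = 0.84688
(4) 0.2695 × 2.345 × 1.613 = 1.01938
Highest is cycle (4) at 1.0194 (>1, arbitrage).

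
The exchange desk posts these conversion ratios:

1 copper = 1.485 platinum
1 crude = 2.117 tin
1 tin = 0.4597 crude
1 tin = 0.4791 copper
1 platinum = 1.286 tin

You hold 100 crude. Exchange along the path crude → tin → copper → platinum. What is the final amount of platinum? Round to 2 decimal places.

150.62

100 crude × 2.117 = 211.7 tin
211.7 tin × 0.4791 = 101.42547 copper
101.42547 copper × 1.485 = 150.61682295 platinum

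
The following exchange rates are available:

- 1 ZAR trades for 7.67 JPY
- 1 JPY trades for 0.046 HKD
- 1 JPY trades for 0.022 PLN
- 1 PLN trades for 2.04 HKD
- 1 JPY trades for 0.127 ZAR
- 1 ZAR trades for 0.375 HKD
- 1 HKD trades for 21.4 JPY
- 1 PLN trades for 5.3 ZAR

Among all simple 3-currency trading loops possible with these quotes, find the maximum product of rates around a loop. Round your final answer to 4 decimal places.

HKD→JPY→ZAR→HKD: 21.4 × 0.127 × 0.375 = 1.01918
HKD→JPY→PLN→HKD: 21.4 × 0.022 × 2.04 = 0.96043
JPY→PLN→ZAR→JPY: 0.022 × 5.3 × 7.67 = 0.89432
Maximum is HKD→JPY→ZAR→HKD at 1.0192; arbitrage exists.

1.0192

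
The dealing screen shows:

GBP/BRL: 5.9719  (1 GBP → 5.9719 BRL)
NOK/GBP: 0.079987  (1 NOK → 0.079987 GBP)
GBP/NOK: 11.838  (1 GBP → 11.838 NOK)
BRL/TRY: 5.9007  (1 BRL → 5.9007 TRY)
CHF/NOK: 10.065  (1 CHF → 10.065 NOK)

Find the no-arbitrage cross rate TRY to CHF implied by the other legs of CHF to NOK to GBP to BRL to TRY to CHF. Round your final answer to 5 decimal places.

0.03525

Known legs of the cycle: 10.065 × 0.079987 × 5.9719 × 5.9007 = 28.36934112653327115
For no arbitrage the full-cycle product must be 1, so the missing rate is 1 / 28.36934112653327115 ≈ 0.0352493.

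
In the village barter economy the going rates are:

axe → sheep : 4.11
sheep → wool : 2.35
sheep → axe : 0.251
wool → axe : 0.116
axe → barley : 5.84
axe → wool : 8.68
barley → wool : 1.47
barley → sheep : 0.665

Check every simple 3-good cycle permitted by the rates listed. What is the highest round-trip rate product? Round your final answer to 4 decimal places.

axe→sheep→wool→axe: 4.11 × 2.35 × 0.116 = 1.12039
axe→barley→wool→axe: 5.84 × 1.47 × 0.116 = 0.99584
axe→barley→sheep→axe: 5.84 × 0.665 × 0.251 = 0.97478
Maximum is axe→sheep→wool→axe at 1.1204; arbitrage exists.

1.1204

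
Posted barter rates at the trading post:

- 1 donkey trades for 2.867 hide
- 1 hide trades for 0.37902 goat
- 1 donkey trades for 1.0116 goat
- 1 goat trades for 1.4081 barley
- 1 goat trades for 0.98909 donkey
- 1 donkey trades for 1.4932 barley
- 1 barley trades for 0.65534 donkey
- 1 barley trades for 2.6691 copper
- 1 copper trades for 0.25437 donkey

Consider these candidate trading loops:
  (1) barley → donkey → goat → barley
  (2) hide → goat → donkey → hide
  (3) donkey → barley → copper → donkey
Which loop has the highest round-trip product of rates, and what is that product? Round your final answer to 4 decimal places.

1.0748

(1) 0.65534 × 1.0116 × 1.4081 = 0.93349
(2) 0.37902 × 0.98909 × 2.867 = 1.07479
(3) 1.4932 × 2.6691 × 0.25437 = 1.01379
Highest is cycle (2) at 1.0748 (>1, arbitrage).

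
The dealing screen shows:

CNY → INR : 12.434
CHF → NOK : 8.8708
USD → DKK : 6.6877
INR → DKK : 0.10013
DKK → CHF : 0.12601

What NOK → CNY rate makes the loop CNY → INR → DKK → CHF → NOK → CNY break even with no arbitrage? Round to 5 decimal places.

Known legs of the cycle: 12.434 × 0.10013 × 0.12601 × 8.8708 = 1.39169119189212136
For no arbitrage the full-cycle product must be 1, so the missing rate is 1 / 1.39169119189212136 ≈ 0.7185502.

0.71855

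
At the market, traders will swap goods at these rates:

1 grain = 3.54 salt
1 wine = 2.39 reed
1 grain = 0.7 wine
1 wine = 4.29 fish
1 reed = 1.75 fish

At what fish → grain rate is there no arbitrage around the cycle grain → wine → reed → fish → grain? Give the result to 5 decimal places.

Known legs of the cycle: 0.7 × 2.39 × 1.75 = 2.92775
For no arbitrage the full-cycle product must be 1, so the missing rate is 1 / 2.92775 ≈ 0.3415592.

0.34156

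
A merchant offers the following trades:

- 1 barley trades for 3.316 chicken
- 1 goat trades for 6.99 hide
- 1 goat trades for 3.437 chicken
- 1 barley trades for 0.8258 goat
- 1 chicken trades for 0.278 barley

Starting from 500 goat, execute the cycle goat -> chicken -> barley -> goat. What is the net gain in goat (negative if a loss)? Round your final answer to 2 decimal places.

500 goat × 3.437 = 1718.5 chicken
1718.5 chicken × 0.278 = 477.743 barley
477.743 barley × 0.8258 = 394.5201694 goat
Net change: 394.5201694 − 500 = -105.4798306 goat

-105.48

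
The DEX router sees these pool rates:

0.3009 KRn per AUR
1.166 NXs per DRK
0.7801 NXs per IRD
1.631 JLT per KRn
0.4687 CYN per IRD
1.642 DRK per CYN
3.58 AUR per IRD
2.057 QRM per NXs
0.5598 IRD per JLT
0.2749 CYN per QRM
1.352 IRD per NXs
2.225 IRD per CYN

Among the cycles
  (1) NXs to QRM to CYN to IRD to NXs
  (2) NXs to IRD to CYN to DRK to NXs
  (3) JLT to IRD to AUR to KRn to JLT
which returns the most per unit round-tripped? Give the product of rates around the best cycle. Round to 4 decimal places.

1.2132

(1) 2.057 × 0.2749 × 2.225 × 0.7801 = 0.98150
(2) 1.352 × 0.4687 × 1.642 × 1.166 = 1.21323
(3) 0.5598 × 3.58 × 0.3009 × 1.631 = 0.98354
Highest is cycle (2) at 1.2132 (>1, arbitrage).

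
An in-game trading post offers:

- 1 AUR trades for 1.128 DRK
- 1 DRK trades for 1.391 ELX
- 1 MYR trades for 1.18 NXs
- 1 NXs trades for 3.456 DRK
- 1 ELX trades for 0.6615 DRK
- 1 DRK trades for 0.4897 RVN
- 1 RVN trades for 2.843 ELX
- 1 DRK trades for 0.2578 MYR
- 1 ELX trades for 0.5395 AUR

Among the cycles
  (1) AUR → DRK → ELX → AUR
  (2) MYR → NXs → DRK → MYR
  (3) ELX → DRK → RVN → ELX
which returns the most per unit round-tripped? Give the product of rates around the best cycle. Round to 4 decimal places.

(1) 1.128 × 1.391 × 0.5395 = 0.84650
(2) 1.18 × 3.456 × 0.2578 = 1.05133
(3) 0.6615 × 0.4897 × 2.843 = 0.92095
Highest is cycle (2) at 1.0513 (>1, arbitrage).

1.0513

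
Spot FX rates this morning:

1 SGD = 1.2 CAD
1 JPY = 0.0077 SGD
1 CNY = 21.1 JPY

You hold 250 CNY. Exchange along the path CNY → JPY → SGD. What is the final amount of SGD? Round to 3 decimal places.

40.618

250 CNY × 21.1 = 5275 JPY
5275 JPY × 0.0077 = 40.6175 SGD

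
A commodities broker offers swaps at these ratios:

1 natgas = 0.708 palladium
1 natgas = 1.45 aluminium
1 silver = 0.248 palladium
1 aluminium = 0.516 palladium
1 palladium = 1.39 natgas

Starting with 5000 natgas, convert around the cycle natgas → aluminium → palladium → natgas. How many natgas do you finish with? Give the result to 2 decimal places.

5000 natgas × 1.45 = 7250 aluminium
7250 aluminium × 0.516 = 3741 palladium
3741 palladium × 1.39 = 5199.99 natgas

5199.99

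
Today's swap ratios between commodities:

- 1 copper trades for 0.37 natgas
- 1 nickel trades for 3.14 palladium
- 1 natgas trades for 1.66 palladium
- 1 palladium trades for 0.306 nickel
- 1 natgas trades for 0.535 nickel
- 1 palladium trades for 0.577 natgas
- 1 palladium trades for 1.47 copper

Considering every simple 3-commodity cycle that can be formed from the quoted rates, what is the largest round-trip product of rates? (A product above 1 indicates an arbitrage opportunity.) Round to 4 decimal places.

0.9693

natgas→nickel→palladium→natgas: 0.535 × 3.14 × 0.577 = 0.96930
natgas→palladium→copper→natgas: 1.66 × 1.47 × 0.37 = 0.90287
Maximum is natgas→nickel→palladium→natgas at 0.9693; no arbitrage — every cycle loses value.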